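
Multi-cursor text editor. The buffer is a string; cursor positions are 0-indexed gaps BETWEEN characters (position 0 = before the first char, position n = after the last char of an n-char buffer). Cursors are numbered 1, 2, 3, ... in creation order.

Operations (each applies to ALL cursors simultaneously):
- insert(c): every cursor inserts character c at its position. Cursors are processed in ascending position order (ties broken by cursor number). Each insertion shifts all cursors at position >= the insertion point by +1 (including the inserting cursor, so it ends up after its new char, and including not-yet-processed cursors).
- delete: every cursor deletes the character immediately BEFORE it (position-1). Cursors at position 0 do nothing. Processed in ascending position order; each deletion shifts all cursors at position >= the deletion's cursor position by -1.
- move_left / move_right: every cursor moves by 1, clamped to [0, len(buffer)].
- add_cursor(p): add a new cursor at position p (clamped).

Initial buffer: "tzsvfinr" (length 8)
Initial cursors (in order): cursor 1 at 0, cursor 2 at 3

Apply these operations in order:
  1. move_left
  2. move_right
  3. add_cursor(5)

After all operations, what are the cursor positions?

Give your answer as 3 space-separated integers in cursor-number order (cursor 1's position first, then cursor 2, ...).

Answer: 1 3 5

Derivation:
After op 1 (move_left): buffer="tzsvfinr" (len 8), cursors c1@0 c2@2, authorship ........
After op 2 (move_right): buffer="tzsvfinr" (len 8), cursors c1@1 c2@3, authorship ........
After op 3 (add_cursor(5)): buffer="tzsvfinr" (len 8), cursors c1@1 c2@3 c3@5, authorship ........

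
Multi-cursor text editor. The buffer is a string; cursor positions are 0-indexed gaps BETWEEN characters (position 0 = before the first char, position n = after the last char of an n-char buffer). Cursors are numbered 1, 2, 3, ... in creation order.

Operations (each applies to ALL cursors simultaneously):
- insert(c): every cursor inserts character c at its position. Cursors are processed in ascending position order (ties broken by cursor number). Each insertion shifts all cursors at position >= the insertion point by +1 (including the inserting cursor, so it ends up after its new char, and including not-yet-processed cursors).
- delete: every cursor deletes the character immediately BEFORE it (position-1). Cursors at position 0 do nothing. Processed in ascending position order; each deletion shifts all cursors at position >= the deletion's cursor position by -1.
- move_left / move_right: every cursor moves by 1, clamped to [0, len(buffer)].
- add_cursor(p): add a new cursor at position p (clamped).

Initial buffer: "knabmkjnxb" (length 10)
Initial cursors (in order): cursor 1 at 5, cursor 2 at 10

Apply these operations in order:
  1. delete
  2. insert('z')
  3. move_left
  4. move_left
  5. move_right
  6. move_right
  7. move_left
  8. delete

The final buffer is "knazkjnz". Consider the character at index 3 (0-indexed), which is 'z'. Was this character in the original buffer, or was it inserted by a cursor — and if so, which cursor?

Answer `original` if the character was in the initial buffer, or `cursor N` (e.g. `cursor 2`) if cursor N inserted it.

After op 1 (delete): buffer="knabkjnx" (len 8), cursors c1@4 c2@8, authorship ........
After op 2 (insert('z')): buffer="knabzkjnxz" (len 10), cursors c1@5 c2@10, authorship ....1....2
After op 3 (move_left): buffer="knabzkjnxz" (len 10), cursors c1@4 c2@9, authorship ....1....2
After op 4 (move_left): buffer="knabzkjnxz" (len 10), cursors c1@3 c2@8, authorship ....1....2
After op 5 (move_right): buffer="knabzkjnxz" (len 10), cursors c1@4 c2@9, authorship ....1....2
After op 6 (move_right): buffer="knabzkjnxz" (len 10), cursors c1@5 c2@10, authorship ....1....2
After op 7 (move_left): buffer="knabzkjnxz" (len 10), cursors c1@4 c2@9, authorship ....1....2
After op 8 (delete): buffer="knazkjnz" (len 8), cursors c1@3 c2@7, authorship ...1...2
Authorship (.=original, N=cursor N): . . . 1 . . . 2
Index 3: author = 1

Answer: cursor 1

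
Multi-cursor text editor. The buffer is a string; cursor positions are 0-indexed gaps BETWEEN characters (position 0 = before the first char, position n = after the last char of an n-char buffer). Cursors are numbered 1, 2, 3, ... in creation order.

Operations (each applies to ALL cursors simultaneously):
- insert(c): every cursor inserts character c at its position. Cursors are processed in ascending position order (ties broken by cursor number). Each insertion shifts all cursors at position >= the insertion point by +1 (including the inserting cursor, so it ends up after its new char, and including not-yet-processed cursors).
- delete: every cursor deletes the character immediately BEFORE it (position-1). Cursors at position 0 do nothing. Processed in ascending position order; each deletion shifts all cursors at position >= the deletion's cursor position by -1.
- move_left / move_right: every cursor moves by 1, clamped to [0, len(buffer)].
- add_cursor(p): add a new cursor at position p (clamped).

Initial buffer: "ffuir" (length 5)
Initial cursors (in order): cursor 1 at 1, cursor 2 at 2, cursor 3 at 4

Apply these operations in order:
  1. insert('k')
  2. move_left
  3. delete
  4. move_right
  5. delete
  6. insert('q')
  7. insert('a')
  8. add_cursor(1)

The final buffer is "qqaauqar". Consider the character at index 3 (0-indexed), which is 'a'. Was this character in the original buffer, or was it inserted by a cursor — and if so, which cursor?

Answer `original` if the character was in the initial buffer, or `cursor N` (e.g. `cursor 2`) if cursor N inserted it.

Answer: cursor 2

Derivation:
After op 1 (insert('k')): buffer="fkfkuikr" (len 8), cursors c1@2 c2@4 c3@7, authorship .1.2..3.
After op 2 (move_left): buffer="fkfkuikr" (len 8), cursors c1@1 c2@3 c3@6, authorship .1.2..3.
After op 3 (delete): buffer="kkukr" (len 5), cursors c1@0 c2@1 c3@3, authorship 12.3.
After op 4 (move_right): buffer="kkukr" (len 5), cursors c1@1 c2@2 c3@4, authorship 12.3.
After op 5 (delete): buffer="ur" (len 2), cursors c1@0 c2@0 c3@1, authorship ..
After op 6 (insert('q')): buffer="qquqr" (len 5), cursors c1@2 c2@2 c3@4, authorship 12.3.
After op 7 (insert('a')): buffer="qqaauqar" (len 8), cursors c1@4 c2@4 c3@7, authorship 1212.33.
After op 8 (add_cursor(1)): buffer="qqaauqar" (len 8), cursors c4@1 c1@4 c2@4 c3@7, authorship 1212.33.
Authorship (.=original, N=cursor N): 1 2 1 2 . 3 3 .
Index 3: author = 2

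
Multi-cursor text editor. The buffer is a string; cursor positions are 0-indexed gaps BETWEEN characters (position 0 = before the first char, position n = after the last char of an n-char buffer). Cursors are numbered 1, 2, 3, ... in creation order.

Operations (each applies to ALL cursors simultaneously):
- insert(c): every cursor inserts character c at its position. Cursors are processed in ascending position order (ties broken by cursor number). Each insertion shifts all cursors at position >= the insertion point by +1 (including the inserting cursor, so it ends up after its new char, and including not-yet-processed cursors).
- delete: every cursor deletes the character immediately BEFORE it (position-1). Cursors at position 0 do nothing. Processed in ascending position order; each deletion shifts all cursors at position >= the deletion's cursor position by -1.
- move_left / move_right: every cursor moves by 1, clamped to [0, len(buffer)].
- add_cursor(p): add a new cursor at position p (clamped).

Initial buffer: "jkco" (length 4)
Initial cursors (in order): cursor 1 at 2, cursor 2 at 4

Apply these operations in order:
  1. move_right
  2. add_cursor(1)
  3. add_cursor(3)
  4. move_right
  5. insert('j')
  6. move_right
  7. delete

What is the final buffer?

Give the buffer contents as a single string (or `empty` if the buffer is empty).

After op 1 (move_right): buffer="jkco" (len 4), cursors c1@3 c2@4, authorship ....
After op 2 (add_cursor(1)): buffer="jkco" (len 4), cursors c3@1 c1@3 c2@4, authorship ....
After op 3 (add_cursor(3)): buffer="jkco" (len 4), cursors c3@1 c1@3 c4@3 c2@4, authorship ....
After op 4 (move_right): buffer="jkco" (len 4), cursors c3@2 c1@4 c2@4 c4@4, authorship ....
After op 5 (insert('j')): buffer="jkjcojjj" (len 8), cursors c3@3 c1@8 c2@8 c4@8, authorship ..3..124
After op 6 (move_right): buffer="jkjcojjj" (len 8), cursors c3@4 c1@8 c2@8 c4@8, authorship ..3..124
After op 7 (delete): buffer="jkjo" (len 4), cursors c3@3 c1@4 c2@4 c4@4, authorship ..3.

Answer: jkjo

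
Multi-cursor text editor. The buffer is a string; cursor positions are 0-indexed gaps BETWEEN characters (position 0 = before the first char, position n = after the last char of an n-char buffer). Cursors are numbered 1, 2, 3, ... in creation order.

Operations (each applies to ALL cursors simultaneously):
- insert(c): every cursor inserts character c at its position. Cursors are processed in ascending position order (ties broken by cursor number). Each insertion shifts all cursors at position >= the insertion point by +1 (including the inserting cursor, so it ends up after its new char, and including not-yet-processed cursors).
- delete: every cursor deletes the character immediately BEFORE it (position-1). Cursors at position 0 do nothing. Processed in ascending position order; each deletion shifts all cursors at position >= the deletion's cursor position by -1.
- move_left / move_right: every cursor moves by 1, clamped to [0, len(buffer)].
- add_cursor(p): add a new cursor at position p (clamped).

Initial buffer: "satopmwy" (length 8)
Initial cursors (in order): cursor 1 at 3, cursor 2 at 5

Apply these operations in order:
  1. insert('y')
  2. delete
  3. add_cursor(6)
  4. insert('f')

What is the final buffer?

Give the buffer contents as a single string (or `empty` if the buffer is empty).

After op 1 (insert('y')): buffer="satyopymwy" (len 10), cursors c1@4 c2@7, authorship ...1..2...
After op 2 (delete): buffer="satopmwy" (len 8), cursors c1@3 c2@5, authorship ........
After op 3 (add_cursor(6)): buffer="satopmwy" (len 8), cursors c1@3 c2@5 c3@6, authorship ........
After op 4 (insert('f')): buffer="satfopfmfwy" (len 11), cursors c1@4 c2@7 c3@9, authorship ...1..2.3..

Answer: satfopfmfwy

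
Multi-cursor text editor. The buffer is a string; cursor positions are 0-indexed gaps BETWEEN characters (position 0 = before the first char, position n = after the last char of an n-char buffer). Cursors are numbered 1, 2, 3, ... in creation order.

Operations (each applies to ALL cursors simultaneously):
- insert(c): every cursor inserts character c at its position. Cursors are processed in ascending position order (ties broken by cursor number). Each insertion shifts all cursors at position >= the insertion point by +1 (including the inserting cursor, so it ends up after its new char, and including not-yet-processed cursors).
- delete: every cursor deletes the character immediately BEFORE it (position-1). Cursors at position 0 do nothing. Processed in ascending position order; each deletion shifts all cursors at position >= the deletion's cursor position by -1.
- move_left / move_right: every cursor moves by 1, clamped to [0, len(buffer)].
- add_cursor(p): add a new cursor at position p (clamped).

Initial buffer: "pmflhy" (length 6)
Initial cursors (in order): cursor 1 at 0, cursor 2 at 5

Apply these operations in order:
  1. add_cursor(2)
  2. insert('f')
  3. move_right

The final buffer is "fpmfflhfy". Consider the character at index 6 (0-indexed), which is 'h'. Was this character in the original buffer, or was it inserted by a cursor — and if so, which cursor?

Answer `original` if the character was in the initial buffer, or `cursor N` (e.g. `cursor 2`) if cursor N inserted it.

After op 1 (add_cursor(2)): buffer="pmflhy" (len 6), cursors c1@0 c3@2 c2@5, authorship ......
After op 2 (insert('f')): buffer="fpmfflhfy" (len 9), cursors c1@1 c3@4 c2@8, authorship 1..3...2.
After op 3 (move_right): buffer="fpmfflhfy" (len 9), cursors c1@2 c3@5 c2@9, authorship 1..3...2.
Authorship (.=original, N=cursor N): 1 . . 3 . . . 2 .
Index 6: author = original

Answer: original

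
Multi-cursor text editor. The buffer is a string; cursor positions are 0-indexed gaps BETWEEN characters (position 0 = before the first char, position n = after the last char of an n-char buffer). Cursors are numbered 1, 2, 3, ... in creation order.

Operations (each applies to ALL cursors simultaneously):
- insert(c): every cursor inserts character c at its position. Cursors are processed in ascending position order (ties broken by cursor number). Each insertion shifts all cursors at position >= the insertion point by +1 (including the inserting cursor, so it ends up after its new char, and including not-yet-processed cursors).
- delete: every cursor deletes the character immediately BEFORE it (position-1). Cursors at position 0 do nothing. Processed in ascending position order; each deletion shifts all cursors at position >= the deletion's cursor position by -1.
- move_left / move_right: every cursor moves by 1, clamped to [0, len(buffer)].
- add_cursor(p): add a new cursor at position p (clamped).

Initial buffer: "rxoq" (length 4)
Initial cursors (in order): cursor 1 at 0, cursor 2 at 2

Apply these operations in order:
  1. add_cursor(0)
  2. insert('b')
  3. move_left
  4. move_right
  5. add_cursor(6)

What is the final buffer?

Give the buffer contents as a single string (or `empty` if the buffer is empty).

Answer: bbrxboq

Derivation:
After op 1 (add_cursor(0)): buffer="rxoq" (len 4), cursors c1@0 c3@0 c2@2, authorship ....
After op 2 (insert('b')): buffer="bbrxboq" (len 7), cursors c1@2 c3@2 c2@5, authorship 13..2..
After op 3 (move_left): buffer="bbrxboq" (len 7), cursors c1@1 c3@1 c2@4, authorship 13..2..
After op 4 (move_right): buffer="bbrxboq" (len 7), cursors c1@2 c3@2 c2@5, authorship 13..2..
After op 5 (add_cursor(6)): buffer="bbrxboq" (len 7), cursors c1@2 c3@2 c2@5 c4@6, authorship 13..2..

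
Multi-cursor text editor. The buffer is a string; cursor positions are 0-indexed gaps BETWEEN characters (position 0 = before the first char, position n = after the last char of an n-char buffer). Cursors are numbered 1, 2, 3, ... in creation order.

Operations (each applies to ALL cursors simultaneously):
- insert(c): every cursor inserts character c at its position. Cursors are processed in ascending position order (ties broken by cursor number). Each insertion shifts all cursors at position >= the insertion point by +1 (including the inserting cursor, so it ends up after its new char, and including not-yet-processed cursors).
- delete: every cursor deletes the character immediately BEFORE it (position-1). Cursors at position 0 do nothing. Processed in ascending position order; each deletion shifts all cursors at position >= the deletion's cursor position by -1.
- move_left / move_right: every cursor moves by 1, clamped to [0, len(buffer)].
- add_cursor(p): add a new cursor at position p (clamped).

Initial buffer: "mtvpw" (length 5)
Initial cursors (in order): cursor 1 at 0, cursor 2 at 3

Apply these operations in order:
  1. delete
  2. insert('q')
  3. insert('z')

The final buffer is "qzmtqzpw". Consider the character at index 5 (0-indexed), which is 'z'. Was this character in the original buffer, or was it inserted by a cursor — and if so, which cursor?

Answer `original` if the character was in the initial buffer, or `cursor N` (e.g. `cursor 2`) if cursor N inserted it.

Answer: cursor 2

Derivation:
After op 1 (delete): buffer="mtpw" (len 4), cursors c1@0 c2@2, authorship ....
After op 2 (insert('q')): buffer="qmtqpw" (len 6), cursors c1@1 c2@4, authorship 1..2..
After op 3 (insert('z')): buffer="qzmtqzpw" (len 8), cursors c1@2 c2@6, authorship 11..22..
Authorship (.=original, N=cursor N): 1 1 . . 2 2 . .
Index 5: author = 2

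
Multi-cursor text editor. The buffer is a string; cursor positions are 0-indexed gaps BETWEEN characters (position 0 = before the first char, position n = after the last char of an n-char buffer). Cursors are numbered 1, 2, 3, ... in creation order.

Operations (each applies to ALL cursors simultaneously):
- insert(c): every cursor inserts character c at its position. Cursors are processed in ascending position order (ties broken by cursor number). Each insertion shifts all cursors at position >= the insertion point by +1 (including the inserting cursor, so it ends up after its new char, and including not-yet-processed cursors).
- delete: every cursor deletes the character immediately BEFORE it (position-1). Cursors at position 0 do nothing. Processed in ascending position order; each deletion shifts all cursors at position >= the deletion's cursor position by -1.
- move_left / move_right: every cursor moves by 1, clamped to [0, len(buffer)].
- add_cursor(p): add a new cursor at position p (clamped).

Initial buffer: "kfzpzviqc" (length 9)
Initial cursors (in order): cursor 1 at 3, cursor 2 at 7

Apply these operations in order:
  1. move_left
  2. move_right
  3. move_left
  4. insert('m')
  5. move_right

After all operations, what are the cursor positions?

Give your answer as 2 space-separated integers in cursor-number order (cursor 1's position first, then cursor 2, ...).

After op 1 (move_left): buffer="kfzpzviqc" (len 9), cursors c1@2 c2@6, authorship .........
After op 2 (move_right): buffer="kfzpzviqc" (len 9), cursors c1@3 c2@7, authorship .........
After op 3 (move_left): buffer="kfzpzviqc" (len 9), cursors c1@2 c2@6, authorship .........
After op 4 (insert('m')): buffer="kfmzpzvmiqc" (len 11), cursors c1@3 c2@8, authorship ..1....2...
After op 5 (move_right): buffer="kfmzpzvmiqc" (len 11), cursors c1@4 c2@9, authorship ..1....2...

Answer: 4 9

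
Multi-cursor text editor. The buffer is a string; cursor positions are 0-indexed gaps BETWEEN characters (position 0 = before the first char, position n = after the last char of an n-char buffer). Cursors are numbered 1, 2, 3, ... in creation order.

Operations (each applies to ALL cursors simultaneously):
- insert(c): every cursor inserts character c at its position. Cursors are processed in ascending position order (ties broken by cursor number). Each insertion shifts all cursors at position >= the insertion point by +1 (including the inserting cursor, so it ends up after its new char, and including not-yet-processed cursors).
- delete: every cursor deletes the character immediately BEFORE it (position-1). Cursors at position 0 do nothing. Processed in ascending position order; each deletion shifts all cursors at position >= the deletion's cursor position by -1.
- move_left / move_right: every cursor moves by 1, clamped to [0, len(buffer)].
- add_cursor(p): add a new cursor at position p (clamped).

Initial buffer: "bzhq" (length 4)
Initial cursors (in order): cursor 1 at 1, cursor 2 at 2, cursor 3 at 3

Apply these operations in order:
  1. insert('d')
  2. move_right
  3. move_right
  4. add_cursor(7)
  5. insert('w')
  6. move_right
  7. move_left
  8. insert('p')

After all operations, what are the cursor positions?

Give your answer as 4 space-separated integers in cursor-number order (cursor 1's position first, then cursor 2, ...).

Answer: 6 10 14 14

Derivation:
After op 1 (insert('d')): buffer="bdzdhdq" (len 7), cursors c1@2 c2@4 c3@6, authorship .1.2.3.
After op 2 (move_right): buffer="bdzdhdq" (len 7), cursors c1@3 c2@5 c3@7, authorship .1.2.3.
After op 3 (move_right): buffer="bdzdhdq" (len 7), cursors c1@4 c2@6 c3@7, authorship .1.2.3.
After op 4 (add_cursor(7)): buffer="bdzdhdq" (len 7), cursors c1@4 c2@6 c3@7 c4@7, authorship .1.2.3.
After op 5 (insert('w')): buffer="bdzdwhdwqww" (len 11), cursors c1@5 c2@8 c3@11 c4@11, authorship .1.21.32.34
After op 6 (move_right): buffer="bdzdwhdwqww" (len 11), cursors c1@6 c2@9 c3@11 c4@11, authorship .1.21.32.34
After op 7 (move_left): buffer="bdzdwhdwqww" (len 11), cursors c1@5 c2@8 c3@10 c4@10, authorship .1.21.32.34
After op 8 (insert('p')): buffer="bdzdwphdwpqwppw" (len 15), cursors c1@6 c2@10 c3@14 c4@14, authorship .1.211.322.3344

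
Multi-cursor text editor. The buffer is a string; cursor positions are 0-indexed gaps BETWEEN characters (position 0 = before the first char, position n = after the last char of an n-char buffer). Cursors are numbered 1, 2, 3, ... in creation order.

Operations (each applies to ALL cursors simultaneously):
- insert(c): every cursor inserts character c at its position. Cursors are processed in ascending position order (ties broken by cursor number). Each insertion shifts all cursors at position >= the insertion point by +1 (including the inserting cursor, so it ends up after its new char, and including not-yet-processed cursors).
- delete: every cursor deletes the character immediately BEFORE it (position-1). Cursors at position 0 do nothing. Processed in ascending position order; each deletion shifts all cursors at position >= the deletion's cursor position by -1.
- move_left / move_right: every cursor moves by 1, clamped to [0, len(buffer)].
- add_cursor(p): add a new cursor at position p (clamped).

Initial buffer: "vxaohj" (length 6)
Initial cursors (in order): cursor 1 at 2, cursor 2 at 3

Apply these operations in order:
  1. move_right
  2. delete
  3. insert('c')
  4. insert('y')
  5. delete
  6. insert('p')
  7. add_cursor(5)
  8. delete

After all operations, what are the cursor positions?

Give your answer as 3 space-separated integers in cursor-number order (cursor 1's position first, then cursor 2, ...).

Answer: 3 3 3

Derivation:
After op 1 (move_right): buffer="vxaohj" (len 6), cursors c1@3 c2@4, authorship ......
After op 2 (delete): buffer="vxhj" (len 4), cursors c1@2 c2@2, authorship ....
After op 3 (insert('c')): buffer="vxcchj" (len 6), cursors c1@4 c2@4, authorship ..12..
After op 4 (insert('y')): buffer="vxccyyhj" (len 8), cursors c1@6 c2@6, authorship ..1212..
After op 5 (delete): buffer="vxcchj" (len 6), cursors c1@4 c2@4, authorship ..12..
After op 6 (insert('p')): buffer="vxccpphj" (len 8), cursors c1@6 c2@6, authorship ..1212..
After op 7 (add_cursor(5)): buffer="vxccpphj" (len 8), cursors c3@5 c1@6 c2@6, authorship ..1212..
After op 8 (delete): buffer="vxchj" (len 5), cursors c1@3 c2@3 c3@3, authorship ..1..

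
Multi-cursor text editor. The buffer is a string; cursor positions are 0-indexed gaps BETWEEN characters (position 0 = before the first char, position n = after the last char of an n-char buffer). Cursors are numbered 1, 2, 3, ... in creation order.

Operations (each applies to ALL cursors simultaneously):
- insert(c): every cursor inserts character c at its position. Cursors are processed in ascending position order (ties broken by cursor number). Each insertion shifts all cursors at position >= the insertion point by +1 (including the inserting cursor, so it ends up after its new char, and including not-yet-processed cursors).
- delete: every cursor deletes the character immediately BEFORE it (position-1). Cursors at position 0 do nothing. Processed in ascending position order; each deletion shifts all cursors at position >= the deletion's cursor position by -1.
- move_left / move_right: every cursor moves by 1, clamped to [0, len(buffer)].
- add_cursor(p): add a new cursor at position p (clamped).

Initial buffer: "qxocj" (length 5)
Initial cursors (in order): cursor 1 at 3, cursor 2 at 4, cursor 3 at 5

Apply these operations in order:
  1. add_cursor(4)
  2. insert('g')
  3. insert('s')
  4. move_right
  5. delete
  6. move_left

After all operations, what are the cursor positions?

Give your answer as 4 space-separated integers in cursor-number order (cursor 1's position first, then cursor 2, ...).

Answer: 4 7 8 7

Derivation:
After op 1 (add_cursor(4)): buffer="qxocj" (len 5), cursors c1@3 c2@4 c4@4 c3@5, authorship .....
After op 2 (insert('g')): buffer="qxogcggjg" (len 9), cursors c1@4 c2@7 c4@7 c3@9, authorship ...1.24.3
After op 3 (insert('s')): buffer="qxogscggssjgs" (len 13), cursors c1@5 c2@10 c4@10 c3@13, authorship ...11.2424.33
After op 4 (move_right): buffer="qxogscggssjgs" (len 13), cursors c1@6 c2@11 c4@11 c3@13, authorship ...11.2424.33
After op 5 (delete): buffer="qxogsggsg" (len 9), cursors c1@5 c2@8 c4@8 c3@9, authorship ...112423
After op 6 (move_left): buffer="qxogsggsg" (len 9), cursors c1@4 c2@7 c4@7 c3@8, authorship ...112423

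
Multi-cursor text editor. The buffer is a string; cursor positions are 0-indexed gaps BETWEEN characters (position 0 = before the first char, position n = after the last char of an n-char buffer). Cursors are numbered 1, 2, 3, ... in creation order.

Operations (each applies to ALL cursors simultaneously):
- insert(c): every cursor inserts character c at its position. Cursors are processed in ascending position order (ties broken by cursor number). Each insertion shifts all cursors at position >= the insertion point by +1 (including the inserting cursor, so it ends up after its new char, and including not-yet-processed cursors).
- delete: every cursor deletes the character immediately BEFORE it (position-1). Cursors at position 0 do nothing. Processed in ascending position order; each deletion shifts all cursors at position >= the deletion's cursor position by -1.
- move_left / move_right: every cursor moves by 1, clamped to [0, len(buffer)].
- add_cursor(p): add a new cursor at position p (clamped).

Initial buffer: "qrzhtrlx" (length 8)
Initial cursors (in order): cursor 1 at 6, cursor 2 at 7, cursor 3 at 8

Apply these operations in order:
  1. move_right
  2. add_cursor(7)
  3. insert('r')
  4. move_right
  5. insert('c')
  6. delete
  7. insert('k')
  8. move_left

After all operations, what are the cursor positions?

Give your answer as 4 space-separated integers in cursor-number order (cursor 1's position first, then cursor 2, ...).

After op 1 (move_right): buffer="qrzhtrlx" (len 8), cursors c1@7 c2@8 c3@8, authorship ........
After op 2 (add_cursor(7)): buffer="qrzhtrlx" (len 8), cursors c1@7 c4@7 c2@8 c3@8, authorship ........
After op 3 (insert('r')): buffer="qrzhtrlrrxrr" (len 12), cursors c1@9 c4@9 c2@12 c3@12, authorship .......14.23
After op 4 (move_right): buffer="qrzhtrlrrxrr" (len 12), cursors c1@10 c4@10 c2@12 c3@12, authorship .......14.23
After op 5 (insert('c')): buffer="qrzhtrlrrxccrrcc" (len 16), cursors c1@12 c4@12 c2@16 c3@16, authorship .......14.142323
After op 6 (delete): buffer="qrzhtrlrrxrr" (len 12), cursors c1@10 c4@10 c2@12 c3@12, authorship .......14.23
After op 7 (insert('k')): buffer="qrzhtrlrrxkkrrkk" (len 16), cursors c1@12 c4@12 c2@16 c3@16, authorship .......14.142323
After op 8 (move_left): buffer="qrzhtrlrrxkkrrkk" (len 16), cursors c1@11 c4@11 c2@15 c3@15, authorship .......14.142323

Answer: 11 15 15 11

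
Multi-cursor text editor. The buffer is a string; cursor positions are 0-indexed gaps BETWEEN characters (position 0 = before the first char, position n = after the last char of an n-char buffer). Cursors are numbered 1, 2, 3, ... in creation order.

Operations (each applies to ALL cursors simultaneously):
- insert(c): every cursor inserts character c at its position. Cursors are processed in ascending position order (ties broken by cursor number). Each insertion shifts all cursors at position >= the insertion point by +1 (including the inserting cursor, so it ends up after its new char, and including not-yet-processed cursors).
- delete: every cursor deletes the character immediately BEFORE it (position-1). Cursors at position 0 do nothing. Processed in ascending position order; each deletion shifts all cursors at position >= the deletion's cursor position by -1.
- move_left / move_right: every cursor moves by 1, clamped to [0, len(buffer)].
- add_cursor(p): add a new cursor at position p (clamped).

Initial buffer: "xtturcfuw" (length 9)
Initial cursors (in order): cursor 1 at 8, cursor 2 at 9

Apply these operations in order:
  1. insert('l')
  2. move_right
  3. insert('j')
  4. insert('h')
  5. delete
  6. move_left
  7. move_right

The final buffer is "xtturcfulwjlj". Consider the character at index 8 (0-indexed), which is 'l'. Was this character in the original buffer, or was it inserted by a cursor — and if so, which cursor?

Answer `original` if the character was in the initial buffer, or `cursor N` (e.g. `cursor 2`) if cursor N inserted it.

After op 1 (insert('l')): buffer="xtturcfulwl" (len 11), cursors c1@9 c2@11, authorship ........1.2
After op 2 (move_right): buffer="xtturcfulwl" (len 11), cursors c1@10 c2@11, authorship ........1.2
After op 3 (insert('j')): buffer="xtturcfulwjlj" (len 13), cursors c1@11 c2@13, authorship ........1.122
After op 4 (insert('h')): buffer="xtturcfulwjhljh" (len 15), cursors c1@12 c2@15, authorship ........1.11222
After op 5 (delete): buffer="xtturcfulwjlj" (len 13), cursors c1@11 c2@13, authorship ........1.122
After op 6 (move_left): buffer="xtturcfulwjlj" (len 13), cursors c1@10 c2@12, authorship ........1.122
After op 7 (move_right): buffer="xtturcfulwjlj" (len 13), cursors c1@11 c2@13, authorship ........1.122
Authorship (.=original, N=cursor N): . . . . . . . . 1 . 1 2 2
Index 8: author = 1

Answer: cursor 1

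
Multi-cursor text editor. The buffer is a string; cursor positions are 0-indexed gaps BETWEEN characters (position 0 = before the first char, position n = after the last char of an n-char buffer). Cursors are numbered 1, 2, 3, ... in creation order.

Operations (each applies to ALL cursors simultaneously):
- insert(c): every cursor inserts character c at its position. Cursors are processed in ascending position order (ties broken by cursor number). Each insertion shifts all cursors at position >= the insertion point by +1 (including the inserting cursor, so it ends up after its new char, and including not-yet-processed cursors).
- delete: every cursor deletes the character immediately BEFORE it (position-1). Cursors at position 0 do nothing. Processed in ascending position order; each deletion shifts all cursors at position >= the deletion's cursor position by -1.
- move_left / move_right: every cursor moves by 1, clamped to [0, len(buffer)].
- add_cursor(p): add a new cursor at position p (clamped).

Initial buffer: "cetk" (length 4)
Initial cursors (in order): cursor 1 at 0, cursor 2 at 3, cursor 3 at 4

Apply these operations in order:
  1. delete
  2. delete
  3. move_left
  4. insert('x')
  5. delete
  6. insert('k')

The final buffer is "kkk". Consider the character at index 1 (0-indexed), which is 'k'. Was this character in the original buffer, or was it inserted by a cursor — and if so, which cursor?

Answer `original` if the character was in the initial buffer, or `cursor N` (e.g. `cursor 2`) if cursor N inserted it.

After op 1 (delete): buffer="ce" (len 2), cursors c1@0 c2@2 c3@2, authorship ..
After op 2 (delete): buffer="" (len 0), cursors c1@0 c2@0 c3@0, authorship 
After op 3 (move_left): buffer="" (len 0), cursors c1@0 c2@0 c3@0, authorship 
After op 4 (insert('x')): buffer="xxx" (len 3), cursors c1@3 c2@3 c3@3, authorship 123
After op 5 (delete): buffer="" (len 0), cursors c1@0 c2@0 c3@0, authorship 
After op 6 (insert('k')): buffer="kkk" (len 3), cursors c1@3 c2@3 c3@3, authorship 123
Authorship (.=original, N=cursor N): 1 2 3
Index 1: author = 2

Answer: cursor 2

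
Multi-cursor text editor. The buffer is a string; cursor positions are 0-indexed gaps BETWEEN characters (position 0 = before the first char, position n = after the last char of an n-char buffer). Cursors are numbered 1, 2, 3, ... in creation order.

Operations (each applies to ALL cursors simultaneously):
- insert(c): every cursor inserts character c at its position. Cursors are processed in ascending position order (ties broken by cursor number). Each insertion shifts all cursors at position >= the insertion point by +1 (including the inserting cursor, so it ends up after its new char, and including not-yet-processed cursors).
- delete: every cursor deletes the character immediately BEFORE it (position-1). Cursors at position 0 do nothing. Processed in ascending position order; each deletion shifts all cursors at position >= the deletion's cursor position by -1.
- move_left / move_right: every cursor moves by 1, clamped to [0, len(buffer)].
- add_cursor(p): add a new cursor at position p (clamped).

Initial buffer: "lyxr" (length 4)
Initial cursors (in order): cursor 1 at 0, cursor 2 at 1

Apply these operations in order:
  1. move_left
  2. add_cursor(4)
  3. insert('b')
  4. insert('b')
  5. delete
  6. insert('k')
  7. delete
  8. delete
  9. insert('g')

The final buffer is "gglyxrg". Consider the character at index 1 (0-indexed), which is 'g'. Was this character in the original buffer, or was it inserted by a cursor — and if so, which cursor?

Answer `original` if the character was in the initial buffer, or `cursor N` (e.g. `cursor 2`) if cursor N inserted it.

Answer: cursor 2

Derivation:
After op 1 (move_left): buffer="lyxr" (len 4), cursors c1@0 c2@0, authorship ....
After op 2 (add_cursor(4)): buffer="lyxr" (len 4), cursors c1@0 c2@0 c3@4, authorship ....
After op 3 (insert('b')): buffer="bblyxrb" (len 7), cursors c1@2 c2@2 c3@7, authorship 12....3
After op 4 (insert('b')): buffer="bbbblyxrbb" (len 10), cursors c1@4 c2@4 c3@10, authorship 1212....33
After op 5 (delete): buffer="bblyxrb" (len 7), cursors c1@2 c2@2 c3@7, authorship 12....3
After op 6 (insert('k')): buffer="bbkklyxrbk" (len 10), cursors c1@4 c2@4 c3@10, authorship 1212....33
After op 7 (delete): buffer="bblyxrb" (len 7), cursors c1@2 c2@2 c3@7, authorship 12....3
After op 8 (delete): buffer="lyxr" (len 4), cursors c1@0 c2@0 c3@4, authorship ....
After op 9 (insert('g')): buffer="gglyxrg" (len 7), cursors c1@2 c2@2 c3@7, authorship 12....3
Authorship (.=original, N=cursor N): 1 2 . . . . 3
Index 1: author = 2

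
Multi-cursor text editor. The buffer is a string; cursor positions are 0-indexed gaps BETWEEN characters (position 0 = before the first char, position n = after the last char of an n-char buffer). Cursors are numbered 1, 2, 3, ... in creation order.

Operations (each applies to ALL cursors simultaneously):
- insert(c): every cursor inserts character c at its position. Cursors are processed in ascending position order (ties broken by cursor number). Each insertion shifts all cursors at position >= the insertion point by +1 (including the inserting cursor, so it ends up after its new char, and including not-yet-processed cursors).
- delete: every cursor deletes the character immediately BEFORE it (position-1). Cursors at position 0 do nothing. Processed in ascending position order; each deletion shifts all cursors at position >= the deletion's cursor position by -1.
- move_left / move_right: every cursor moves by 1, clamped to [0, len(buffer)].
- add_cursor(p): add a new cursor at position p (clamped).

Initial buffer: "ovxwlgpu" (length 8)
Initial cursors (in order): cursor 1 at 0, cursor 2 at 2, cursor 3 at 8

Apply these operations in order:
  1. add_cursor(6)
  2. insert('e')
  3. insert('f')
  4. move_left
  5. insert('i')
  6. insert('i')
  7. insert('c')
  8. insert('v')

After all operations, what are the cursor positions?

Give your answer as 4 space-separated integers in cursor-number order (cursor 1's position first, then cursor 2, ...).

After op 1 (add_cursor(6)): buffer="ovxwlgpu" (len 8), cursors c1@0 c2@2 c4@6 c3@8, authorship ........
After op 2 (insert('e')): buffer="eovexwlgepue" (len 12), cursors c1@1 c2@4 c4@9 c3@12, authorship 1..2....4..3
After op 3 (insert('f')): buffer="efovefxwlgefpuef" (len 16), cursors c1@2 c2@6 c4@12 c3@16, authorship 11..22....44..33
After op 4 (move_left): buffer="efovefxwlgefpuef" (len 16), cursors c1@1 c2@5 c4@11 c3@15, authorship 11..22....44..33
After op 5 (insert('i')): buffer="eifoveifxwlgeifpueif" (len 20), cursors c1@2 c2@7 c4@14 c3@19, authorship 111..222....444..333
After op 6 (insert('i')): buffer="eiifoveiifxwlgeiifpueiif" (len 24), cursors c1@3 c2@9 c4@17 c3@23, authorship 1111..2222....4444..3333
After op 7 (insert('c')): buffer="eiicfoveiicfxwlgeiicfpueiicf" (len 28), cursors c1@4 c2@11 c4@20 c3@27, authorship 11111..22222....44444..33333
After op 8 (insert('v')): buffer="eiicvfoveiicvfxwlgeiicvfpueiicvf" (len 32), cursors c1@5 c2@13 c4@23 c3@31, authorship 111111..222222....444444..333333

Answer: 5 13 31 23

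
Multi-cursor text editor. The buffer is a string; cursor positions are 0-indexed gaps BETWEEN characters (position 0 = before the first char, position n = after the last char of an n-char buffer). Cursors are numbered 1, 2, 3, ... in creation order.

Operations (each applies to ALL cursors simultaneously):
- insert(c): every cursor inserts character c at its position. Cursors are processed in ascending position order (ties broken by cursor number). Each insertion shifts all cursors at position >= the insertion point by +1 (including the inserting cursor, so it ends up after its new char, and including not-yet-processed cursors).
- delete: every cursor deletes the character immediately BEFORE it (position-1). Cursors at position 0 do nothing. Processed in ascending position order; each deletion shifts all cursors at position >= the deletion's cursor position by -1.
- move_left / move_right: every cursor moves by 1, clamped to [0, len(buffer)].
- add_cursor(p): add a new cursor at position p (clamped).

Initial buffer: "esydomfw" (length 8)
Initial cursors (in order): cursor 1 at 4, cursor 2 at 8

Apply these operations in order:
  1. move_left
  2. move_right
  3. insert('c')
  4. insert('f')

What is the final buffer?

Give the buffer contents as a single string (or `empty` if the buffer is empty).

Answer: esydcfomfwcf

Derivation:
After op 1 (move_left): buffer="esydomfw" (len 8), cursors c1@3 c2@7, authorship ........
After op 2 (move_right): buffer="esydomfw" (len 8), cursors c1@4 c2@8, authorship ........
After op 3 (insert('c')): buffer="esydcomfwc" (len 10), cursors c1@5 c2@10, authorship ....1....2
After op 4 (insert('f')): buffer="esydcfomfwcf" (len 12), cursors c1@6 c2@12, authorship ....11....22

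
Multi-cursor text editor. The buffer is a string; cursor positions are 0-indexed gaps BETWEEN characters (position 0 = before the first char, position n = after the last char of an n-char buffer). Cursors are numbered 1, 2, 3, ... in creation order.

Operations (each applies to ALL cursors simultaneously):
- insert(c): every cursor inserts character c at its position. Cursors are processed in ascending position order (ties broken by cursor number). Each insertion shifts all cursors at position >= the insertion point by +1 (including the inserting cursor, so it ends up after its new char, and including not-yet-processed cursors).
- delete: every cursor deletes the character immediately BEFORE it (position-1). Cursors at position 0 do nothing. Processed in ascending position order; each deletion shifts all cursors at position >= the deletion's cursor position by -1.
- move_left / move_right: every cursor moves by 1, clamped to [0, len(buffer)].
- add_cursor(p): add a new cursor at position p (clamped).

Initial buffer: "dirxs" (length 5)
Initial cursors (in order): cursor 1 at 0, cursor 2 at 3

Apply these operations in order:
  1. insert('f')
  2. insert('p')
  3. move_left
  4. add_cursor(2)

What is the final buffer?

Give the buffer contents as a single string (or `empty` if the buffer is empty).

After op 1 (insert('f')): buffer="fdirfxs" (len 7), cursors c1@1 c2@5, authorship 1...2..
After op 2 (insert('p')): buffer="fpdirfpxs" (len 9), cursors c1@2 c2@7, authorship 11...22..
After op 3 (move_left): buffer="fpdirfpxs" (len 9), cursors c1@1 c2@6, authorship 11...22..
After op 4 (add_cursor(2)): buffer="fpdirfpxs" (len 9), cursors c1@1 c3@2 c2@6, authorship 11...22..

Answer: fpdirfpxs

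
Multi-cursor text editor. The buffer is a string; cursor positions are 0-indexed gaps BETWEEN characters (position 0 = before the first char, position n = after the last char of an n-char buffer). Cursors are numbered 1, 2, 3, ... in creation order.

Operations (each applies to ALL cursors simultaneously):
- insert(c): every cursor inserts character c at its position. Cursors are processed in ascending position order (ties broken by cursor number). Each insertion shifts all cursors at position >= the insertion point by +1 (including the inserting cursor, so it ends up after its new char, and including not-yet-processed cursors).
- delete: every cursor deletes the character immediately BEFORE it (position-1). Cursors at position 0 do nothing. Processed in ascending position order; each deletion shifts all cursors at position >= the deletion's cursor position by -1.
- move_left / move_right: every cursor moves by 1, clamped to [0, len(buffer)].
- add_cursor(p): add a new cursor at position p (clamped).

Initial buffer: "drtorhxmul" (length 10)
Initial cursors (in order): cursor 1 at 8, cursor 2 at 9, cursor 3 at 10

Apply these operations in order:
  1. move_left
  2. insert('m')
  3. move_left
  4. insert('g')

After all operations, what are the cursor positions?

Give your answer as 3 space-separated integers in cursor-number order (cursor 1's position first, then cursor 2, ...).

After op 1 (move_left): buffer="drtorhxmul" (len 10), cursors c1@7 c2@8 c3@9, authorship ..........
After op 2 (insert('m')): buffer="drtorhxmmmuml" (len 13), cursors c1@8 c2@10 c3@12, authorship .......1.2.3.
After op 3 (move_left): buffer="drtorhxmmmuml" (len 13), cursors c1@7 c2@9 c3@11, authorship .......1.2.3.
After op 4 (insert('g')): buffer="drtorhxgmmgmugml" (len 16), cursors c1@8 c2@11 c3@14, authorship .......11.22.33.

Answer: 8 11 14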